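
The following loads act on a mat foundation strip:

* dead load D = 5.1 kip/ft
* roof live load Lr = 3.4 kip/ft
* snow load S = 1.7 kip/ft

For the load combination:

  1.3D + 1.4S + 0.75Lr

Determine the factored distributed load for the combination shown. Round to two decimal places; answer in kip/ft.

11.56 kip/ft

1.3(5.1) + 1.4(1.7) + 0.75(3.4) = 6.63 + 2.38 + 2.55 = 11.56
w_u = 11.56 kip/ft.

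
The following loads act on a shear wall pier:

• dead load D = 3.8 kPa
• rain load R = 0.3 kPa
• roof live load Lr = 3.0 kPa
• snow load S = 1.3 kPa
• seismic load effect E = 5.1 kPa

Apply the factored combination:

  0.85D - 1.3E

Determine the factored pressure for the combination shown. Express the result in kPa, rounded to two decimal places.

-3.40 kPa

0.85(3.8) - 1.3(5.1) = 3.23 - 6.63 = -3.40
p_u = -3.40 kPa.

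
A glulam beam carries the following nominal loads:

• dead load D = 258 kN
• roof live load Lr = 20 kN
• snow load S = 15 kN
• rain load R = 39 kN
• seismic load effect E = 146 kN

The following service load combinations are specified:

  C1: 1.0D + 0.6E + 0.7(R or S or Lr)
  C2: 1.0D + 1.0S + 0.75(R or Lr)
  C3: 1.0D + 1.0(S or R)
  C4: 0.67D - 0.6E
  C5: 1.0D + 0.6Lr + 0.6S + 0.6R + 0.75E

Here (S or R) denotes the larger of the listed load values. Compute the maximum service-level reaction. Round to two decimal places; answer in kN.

(R or S or Lr) → R = 39 kN; (R or Lr) → R = 39 kN; (S or R) → R = 39 kN.
C1: 1.0(258) + 0.6(146) + 0.7(39) = 372.90
C2: 1.0(258) + 1.0(15) + 0.75(39) = 302.25
C3: 1.0(258) + 1.0(39) = 297.00
C4: 0.67(258) - 0.6(146) = 85.26
C5: 1.0(258) + 0.6(20) + 0.6(15) + 0.6(39) + 0.75(146) = 411.90
Combination 5 governs: V = 411.90 kN.

411.90 kN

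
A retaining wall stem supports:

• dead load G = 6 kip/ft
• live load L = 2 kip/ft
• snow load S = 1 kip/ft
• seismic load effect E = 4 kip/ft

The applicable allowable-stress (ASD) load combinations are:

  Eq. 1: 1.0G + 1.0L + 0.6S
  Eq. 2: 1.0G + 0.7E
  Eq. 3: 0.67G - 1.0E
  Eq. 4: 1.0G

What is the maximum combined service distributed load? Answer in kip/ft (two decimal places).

8.80 kip/ft

Eq. 1: 1.0(6) + 1.0(2) + 0.6(1) = 6.00 + 2.00 + 0.60 = 8.60
Eq. 2: 1.0(6) + 0.7(4) = 6.00 + 2.80 = 8.80
Eq. 3: 0.67(6) - 1.0(4) = 4.02 - 4.00 = 0.02
Eq. 4: 1.0(6) = 6.00
Combination 2 governs: w = 8.80 kip/ft.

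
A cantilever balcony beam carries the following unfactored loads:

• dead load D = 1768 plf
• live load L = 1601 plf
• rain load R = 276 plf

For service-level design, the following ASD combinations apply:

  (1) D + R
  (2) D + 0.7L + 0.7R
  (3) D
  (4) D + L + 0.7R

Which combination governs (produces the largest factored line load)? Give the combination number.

(1) 1.0(1768) + 1.0(276) = 2044.00
(2) 1.0(1768) + 0.7(1601) + 0.7(276) = 3081.90
(3) 1.0(1768) = 1768.00
(4) 1.0(1768) + 1.0(1601) + 0.7(276) = 3562.20
The largest value is 3562.20 plf from combination 4.

Combination 4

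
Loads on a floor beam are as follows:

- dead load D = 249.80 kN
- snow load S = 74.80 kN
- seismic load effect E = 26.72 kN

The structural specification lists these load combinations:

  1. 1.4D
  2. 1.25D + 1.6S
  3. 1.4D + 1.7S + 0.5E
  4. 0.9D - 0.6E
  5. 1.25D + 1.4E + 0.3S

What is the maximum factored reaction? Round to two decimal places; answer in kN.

1. 1.4(249.80) = 349.72
2. 1.25(249.80) + 1.6(74.80) = 431.93
3. 1.4(249.80) + 1.7(74.80) + 0.5(26.72) = 490.24
4. 0.9(249.80) - 0.6(26.72) = 208.79
5. 1.25(249.80) + 1.4(26.72) + 0.3(74.80) = 372.10
Combination 3 governs: V_u = 490.24 kN.

490.24 kN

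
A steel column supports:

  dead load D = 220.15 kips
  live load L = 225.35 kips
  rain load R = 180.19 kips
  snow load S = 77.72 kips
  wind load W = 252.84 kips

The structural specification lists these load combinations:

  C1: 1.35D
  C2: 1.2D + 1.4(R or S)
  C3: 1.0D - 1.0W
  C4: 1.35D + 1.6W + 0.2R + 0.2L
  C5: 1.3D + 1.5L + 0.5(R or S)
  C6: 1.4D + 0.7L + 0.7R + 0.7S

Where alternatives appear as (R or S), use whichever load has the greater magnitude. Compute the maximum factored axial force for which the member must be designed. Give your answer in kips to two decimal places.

(R or S) → R = 180.19 kips.
C1: 1.35(220.15) = 297.20
C2: 1.2(220.15) + 1.4(180.19) = 264.18 + 252.27 = 516.45
C3: 1.0(220.15) - 1.0(252.84) = 220.15 - 252.84 = -32.69
C4: 1.35(220.15) + 1.6(252.84) + 0.2(180.19) + 0.2(225.35) = 297.20 + 404.54 + 36.04 + 45.07 = 782.85
C5: 1.3(220.15) + 1.5(225.35) + 0.5(180.19) = 714.32
C6: 1.4(220.15) + 0.7(225.35) + 0.7(180.19) + 0.7(77.72) = 308.21 + 157.75 + 126.13 + 54.40 = 646.49
The controlling combination is 4, giving 782.85 kips.

782.85 kips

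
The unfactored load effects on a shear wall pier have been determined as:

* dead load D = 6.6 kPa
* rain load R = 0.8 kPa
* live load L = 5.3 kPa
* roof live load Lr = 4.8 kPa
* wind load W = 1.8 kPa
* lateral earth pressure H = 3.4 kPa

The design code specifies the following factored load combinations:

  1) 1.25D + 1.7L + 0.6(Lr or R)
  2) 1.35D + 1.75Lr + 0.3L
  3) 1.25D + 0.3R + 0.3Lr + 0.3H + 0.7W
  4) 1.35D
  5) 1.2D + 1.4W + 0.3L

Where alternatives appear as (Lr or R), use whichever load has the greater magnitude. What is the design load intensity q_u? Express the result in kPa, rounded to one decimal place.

(Lr or R) → Lr = 4.8 kPa.
1) 1.25(6.6) + 1.7(5.3) + 0.6(4.8) = 20.1
2) 1.35(6.6) + 1.75(4.8) + 0.3(5.3) = 18.9
3) 1.25(6.6) + 0.3(0.8) + 0.3(4.8) + 0.3(3.4) + 0.7(1.8) = 12.2
4) 1.35(6.6) = 8.9
5) 1.2(6.6) + 1.4(1.8) + 0.3(5.3) = 12.0
The controlling combination is 1, giving 20.1 kPa.

20.1 kPa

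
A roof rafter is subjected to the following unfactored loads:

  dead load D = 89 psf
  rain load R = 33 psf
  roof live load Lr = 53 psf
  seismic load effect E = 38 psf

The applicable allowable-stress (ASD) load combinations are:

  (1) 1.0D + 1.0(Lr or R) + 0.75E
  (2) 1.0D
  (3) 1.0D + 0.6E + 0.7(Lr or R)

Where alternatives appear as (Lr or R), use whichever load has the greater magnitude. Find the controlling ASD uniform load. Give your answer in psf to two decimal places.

(Lr or R) → Lr = 53 psf.
(1) 1.0(89) + 1.0(53) + 0.75(38) = 89.00 + 53.00 + 28.50 = 170.50
(2) 1.0(89) = 89.00
(3) 1.0(89) + 0.6(38) + 0.7(53) = 89.00 + 22.80 + 37.10 = 148.90
Combination 1 governs: q = 170.50 psf.

170.50 psf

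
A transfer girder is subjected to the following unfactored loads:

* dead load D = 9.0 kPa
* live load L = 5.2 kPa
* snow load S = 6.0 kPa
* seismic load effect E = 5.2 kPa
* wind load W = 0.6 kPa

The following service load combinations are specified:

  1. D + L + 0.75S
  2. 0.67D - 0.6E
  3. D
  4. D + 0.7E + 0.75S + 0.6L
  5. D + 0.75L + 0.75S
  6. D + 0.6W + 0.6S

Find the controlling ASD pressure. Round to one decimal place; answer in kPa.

20.3 kPa

1. 1.0(9.0) + 1.0(5.2) + 0.75(6.0) = 18.7
2. 0.67(9.0) - 0.6(5.2) = 2.9
3. 1.0(9.0) = 9.0
4. 1.0(9.0) + 0.7(5.2) + 0.75(6.0) + 0.6(5.2) = 20.3
5. 1.0(9.0) + 0.75(5.2) + 0.75(6.0) = 17.4
6. 1.0(9.0) + 0.6(0.6) + 0.6(6.0) = 13.0
The controlling combination is 4, giving 20.3 kPa.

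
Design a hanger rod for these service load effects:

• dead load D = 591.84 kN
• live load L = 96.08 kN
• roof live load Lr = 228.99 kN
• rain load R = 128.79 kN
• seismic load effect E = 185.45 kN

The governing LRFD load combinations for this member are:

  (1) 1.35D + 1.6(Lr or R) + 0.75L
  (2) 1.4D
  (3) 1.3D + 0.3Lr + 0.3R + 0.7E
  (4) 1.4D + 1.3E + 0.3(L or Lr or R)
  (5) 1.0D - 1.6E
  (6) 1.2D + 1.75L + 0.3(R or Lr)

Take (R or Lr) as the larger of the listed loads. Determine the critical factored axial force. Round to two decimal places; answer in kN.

1237.43 kN

(Lr or R) → Lr = 228.99 kN; (L or Lr or R) → Lr = 228.99 kN; (R or Lr) → Lr = 228.99 kN.
(1) 1.35(591.84) + 1.6(228.99) + 0.75(96.08) = 1237.43
(2) 1.4(591.84) = 828.58
(3) 1.3(591.84) + 0.3(228.99) + 0.3(128.79) + 0.7(185.45) = 1006.54
(4) 1.4(591.84) + 1.3(185.45) + 0.3(228.99) = 1138.36
(5) 1.0(591.84) - 1.6(185.45) = 295.12
(6) 1.2(591.84) + 1.75(96.08) + 0.3(228.99) = 947.05
Combination 1 governs: N_u = 1237.43 kN.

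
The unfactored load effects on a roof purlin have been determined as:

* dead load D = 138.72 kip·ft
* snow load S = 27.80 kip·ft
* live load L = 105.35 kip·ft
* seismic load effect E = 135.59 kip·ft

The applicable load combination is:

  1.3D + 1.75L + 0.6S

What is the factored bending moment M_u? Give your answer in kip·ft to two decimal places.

1.3(138.72) + 1.75(105.35) + 0.6(27.80) = 180.34 + 184.36 + 16.68 = 381.38
M_u = 381.38 kip·ft.

381.38 kip·ft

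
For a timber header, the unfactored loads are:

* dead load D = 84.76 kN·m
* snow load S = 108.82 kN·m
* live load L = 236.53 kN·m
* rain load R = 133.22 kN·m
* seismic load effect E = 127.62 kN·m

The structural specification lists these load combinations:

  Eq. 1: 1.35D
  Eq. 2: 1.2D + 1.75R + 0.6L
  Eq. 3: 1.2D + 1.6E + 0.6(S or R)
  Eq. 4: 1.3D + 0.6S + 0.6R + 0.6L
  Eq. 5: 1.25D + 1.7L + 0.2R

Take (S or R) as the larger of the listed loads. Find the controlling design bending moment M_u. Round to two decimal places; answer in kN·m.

534.70 kN·m

(S or R) → R = 133.22 kN·m.
Eq. 1: 1.35(84.76) = 114.43
Eq. 2: 1.2(84.76) + 1.75(133.22) + 0.6(236.53) = 101.71 + 233.14 + 141.92 = 476.77
Eq. 3: 1.2(84.76) + 1.6(127.62) + 0.6(133.22) = 385.84
Eq. 4: 1.3(84.76) + 0.6(108.82) + 0.6(133.22) + 0.6(236.53) = 110.19 + 65.29 + 79.93 + 141.92 = 397.33
Eq. 5: 1.25(84.76) + 1.7(236.53) + 0.2(133.22) = 534.70
Combination 5 governs: M_u = 534.70 kN·m.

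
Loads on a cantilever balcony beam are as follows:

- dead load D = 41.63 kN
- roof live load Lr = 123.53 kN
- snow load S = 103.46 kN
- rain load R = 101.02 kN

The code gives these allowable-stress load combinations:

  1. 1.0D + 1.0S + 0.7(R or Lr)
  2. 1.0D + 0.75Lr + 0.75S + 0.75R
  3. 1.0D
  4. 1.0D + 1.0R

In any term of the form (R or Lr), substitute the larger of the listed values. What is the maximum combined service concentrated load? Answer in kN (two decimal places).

(R or Lr) → Lr = 123.53 kN.
1. 1.0(41.63) + 1.0(103.46) + 0.7(123.53) = 231.56
2. 1.0(41.63) + 0.75(123.53) + 0.75(103.46) + 0.75(101.02) = 287.64
3. 1.0(41.63) = 41.63
4. 1.0(41.63) + 1.0(101.02) = 142.65
Maximum is from combination 2.

287.64 kN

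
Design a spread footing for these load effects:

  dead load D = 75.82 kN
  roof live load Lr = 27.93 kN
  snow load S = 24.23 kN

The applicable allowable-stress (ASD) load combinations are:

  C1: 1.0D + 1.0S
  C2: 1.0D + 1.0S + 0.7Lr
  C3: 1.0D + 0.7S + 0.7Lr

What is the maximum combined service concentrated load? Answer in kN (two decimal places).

C1: 1.0(75.82) + 1.0(24.23) = 100.05
C2: 1.0(75.82) + 1.0(24.23) + 0.7(27.93) = 119.60
C3: 1.0(75.82) + 0.7(24.23) + 0.7(27.93) = 112.33
Maximum is from combination 2.

119.60 kN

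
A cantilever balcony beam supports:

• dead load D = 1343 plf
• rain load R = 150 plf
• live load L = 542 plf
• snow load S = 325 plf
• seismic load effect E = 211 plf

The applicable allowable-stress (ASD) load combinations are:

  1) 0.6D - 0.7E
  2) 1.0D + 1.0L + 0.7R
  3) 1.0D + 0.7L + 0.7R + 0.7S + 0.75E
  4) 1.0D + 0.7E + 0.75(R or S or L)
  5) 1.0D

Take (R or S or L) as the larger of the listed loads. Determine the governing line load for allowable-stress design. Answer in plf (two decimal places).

(R or S or L) → L = 542 plf.
1) 0.6(1343) - 0.7(211) = 658.10
2) 1.0(1343) + 1.0(542) + 0.7(150) = 1990.00
3) 1.0(1343) + 0.7(542) + 0.7(150) + 0.7(325) + 0.75(211) = 2213.15
4) 1.0(1343) + 0.7(211) + 0.75(542) = 1897.20
5) 1.0(1343) = 1343.00
Maximum is from combination 3.

2213.15 plf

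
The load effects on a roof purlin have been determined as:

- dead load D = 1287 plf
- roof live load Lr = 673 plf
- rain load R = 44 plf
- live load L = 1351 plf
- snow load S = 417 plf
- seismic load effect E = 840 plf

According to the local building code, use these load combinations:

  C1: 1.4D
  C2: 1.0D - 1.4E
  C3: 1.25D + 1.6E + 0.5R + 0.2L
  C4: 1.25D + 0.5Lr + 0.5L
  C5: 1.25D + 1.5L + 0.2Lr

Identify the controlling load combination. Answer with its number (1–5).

C1: 1.4(1287) = 1801.8
C2: 1.0(1287) - 1.4(840) = 1287.0 - 1176.0 = 111.0
C3: 1.25(1287) + 1.6(840) + 0.5(44) + 0.2(1351) = 1608.8 + 1344.0 + 22.0 + 270.2 = 3245.0
C4: 1.25(1287) + 0.5(673) + 0.5(1351) = 1608.8 + 336.5 + 675.5 = 2620.8
C5: 1.25(1287) + 1.5(1351) + 0.2(673) = 1608.8 + 2026.5 + 134.6 = 3769.9
The largest value is 3769.9 plf from combination 5.

Combination 5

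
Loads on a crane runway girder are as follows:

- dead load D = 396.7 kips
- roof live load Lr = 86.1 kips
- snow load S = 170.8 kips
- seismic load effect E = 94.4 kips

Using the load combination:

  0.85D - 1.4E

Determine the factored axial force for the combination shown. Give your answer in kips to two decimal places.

0.85(396.7) - 1.4(94.4) = 337.20 - 132.16 = 205.04
P_u = 205.04 kips.

205.04 kips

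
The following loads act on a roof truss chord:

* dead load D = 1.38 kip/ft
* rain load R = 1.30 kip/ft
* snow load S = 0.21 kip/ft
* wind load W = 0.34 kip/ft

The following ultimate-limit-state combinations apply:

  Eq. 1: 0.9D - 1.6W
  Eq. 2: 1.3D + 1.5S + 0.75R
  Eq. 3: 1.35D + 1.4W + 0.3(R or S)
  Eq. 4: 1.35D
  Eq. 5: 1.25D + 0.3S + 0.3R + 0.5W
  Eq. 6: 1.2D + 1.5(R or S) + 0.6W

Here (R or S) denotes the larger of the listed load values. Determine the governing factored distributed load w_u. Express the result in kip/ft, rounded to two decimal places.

(R or S) → R = 1.30 kip/ft.
Eq. 1: 0.9(1.38) - 1.6(0.34) = 0.70
Eq. 2: 1.3(1.38) + 1.5(0.21) + 0.75(1.30) = 3.08
Eq. 3: 1.35(1.38) + 1.4(0.34) + 0.3(1.30) = 2.73
Eq. 4: 1.35(1.38) = 1.86
Eq. 5: 1.25(1.38) + 0.3(0.21) + 0.3(1.30) + 0.5(0.34) = 2.35
Eq. 6: 1.2(1.38) + 1.5(1.30) + 0.6(0.34) = 3.81
Maximum is from combination 6.

3.81 kip/ft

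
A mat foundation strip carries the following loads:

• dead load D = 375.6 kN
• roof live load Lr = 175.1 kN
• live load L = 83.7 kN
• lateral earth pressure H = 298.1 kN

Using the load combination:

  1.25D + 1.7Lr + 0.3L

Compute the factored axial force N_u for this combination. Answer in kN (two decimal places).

1.25(375.6) + 1.7(175.1) + 0.3(83.7) = 792.28
N_u = 792.28 kN.

792.28 kN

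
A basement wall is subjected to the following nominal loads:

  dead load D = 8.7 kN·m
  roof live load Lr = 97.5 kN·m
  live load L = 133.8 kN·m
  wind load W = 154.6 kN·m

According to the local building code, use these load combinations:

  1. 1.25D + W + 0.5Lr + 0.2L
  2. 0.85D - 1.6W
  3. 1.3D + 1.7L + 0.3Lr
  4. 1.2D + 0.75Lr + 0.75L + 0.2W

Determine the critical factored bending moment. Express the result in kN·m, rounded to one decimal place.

1. 1.25(8.7) + 1.0(154.6) + 0.5(97.5) + 0.2(133.8) = 241.0
2. 0.85(8.7) - 1.6(154.6) = 7.4 - 247.4 = -240.0
3. 1.3(8.7) + 1.7(133.8) + 0.3(97.5) = 268.0
4. 1.2(8.7) + 0.75(97.5) + 0.75(133.8) + 0.2(154.6) = 10.4 + 73.1 + 100.4 + 30.9 = 214.8
The controlling combination is 3, giving 268.0 kN·m.

268.0 kN·m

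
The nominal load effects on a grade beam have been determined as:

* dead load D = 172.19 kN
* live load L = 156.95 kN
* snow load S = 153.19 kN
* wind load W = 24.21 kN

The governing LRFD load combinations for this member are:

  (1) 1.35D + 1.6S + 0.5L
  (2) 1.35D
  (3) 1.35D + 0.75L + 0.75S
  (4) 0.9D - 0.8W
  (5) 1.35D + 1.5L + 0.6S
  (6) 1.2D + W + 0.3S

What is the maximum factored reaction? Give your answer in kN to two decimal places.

(1) 1.35(172.19) + 1.6(153.19) + 0.5(156.95) = 232.46 + 245.10 + 78.48 = 556.04
(2) 1.35(172.19) = 232.46
(3) 1.35(172.19) + 0.75(156.95) + 0.75(153.19) = 232.46 + 117.71 + 114.89 = 465.06
(4) 0.9(172.19) - 0.8(24.21) = 154.97 - 19.37 = 135.60
(5) 1.35(172.19) + 1.5(156.95) + 0.6(153.19) = 232.46 + 235.43 + 91.91 = 559.80
(6) 1.2(172.19) + 1.0(24.21) + 0.3(153.19) = 206.63 + 24.21 + 45.96 = 276.80
The controlling combination is 5, giving 559.80 kN.

559.80 kN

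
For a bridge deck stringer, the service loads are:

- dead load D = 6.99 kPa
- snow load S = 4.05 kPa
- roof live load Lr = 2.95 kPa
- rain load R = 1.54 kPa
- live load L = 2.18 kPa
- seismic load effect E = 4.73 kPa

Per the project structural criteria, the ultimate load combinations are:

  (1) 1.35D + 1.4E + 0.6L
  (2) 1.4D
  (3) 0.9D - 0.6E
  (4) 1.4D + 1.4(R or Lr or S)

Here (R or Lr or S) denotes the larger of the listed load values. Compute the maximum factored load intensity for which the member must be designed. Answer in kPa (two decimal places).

(R or Lr or S) → S = 4.05 kPa.
(1) 1.35(6.99) + 1.4(4.73) + 0.6(2.18) = 9.44 + 6.62 + 1.31 = 17.37
(2) 1.4(6.99) = 9.79
(3) 0.9(6.99) - 0.6(4.73) = 6.29 - 2.84 = 3.45
(4) 1.4(6.99) + 1.4(4.05) = 9.79 + 5.67 = 15.46
Maximum is from combination 1.

17.37 kPa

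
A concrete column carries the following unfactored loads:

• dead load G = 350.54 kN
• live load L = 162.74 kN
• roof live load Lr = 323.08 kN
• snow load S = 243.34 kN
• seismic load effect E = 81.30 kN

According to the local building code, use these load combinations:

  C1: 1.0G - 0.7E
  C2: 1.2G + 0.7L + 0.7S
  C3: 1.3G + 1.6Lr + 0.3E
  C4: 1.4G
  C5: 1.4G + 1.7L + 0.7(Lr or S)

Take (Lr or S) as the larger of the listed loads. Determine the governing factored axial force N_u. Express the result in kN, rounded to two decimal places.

997.02 kN

(Lr or S) → Lr = 323.08 kN.
C1: 1.0(350.54) - 0.7(81.30) = 350.54 - 56.91 = 293.63
C2: 1.2(350.54) + 0.7(162.74) + 0.7(243.34) = 704.90
C3: 1.3(350.54) + 1.6(323.08) + 0.3(81.30) = 455.70 + 516.93 + 24.39 = 997.02
C4: 1.4(350.54) = 490.76
C5: 1.4(350.54) + 1.7(162.74) + 0.7(323.08) = 993.57
The controlling combination is 3, giving 997.02 kN.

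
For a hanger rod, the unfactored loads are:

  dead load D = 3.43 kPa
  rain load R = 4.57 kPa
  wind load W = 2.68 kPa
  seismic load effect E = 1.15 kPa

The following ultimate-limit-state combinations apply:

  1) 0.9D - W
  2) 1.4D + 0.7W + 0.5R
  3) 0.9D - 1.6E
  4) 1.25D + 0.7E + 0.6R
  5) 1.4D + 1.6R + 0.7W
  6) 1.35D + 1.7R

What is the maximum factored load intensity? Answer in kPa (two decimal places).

1) 0.9(3.43) - 1.0(2.68) = 3.09 - 2.68 = 0.41
2) 1.4(3.43) + 0.7(2.68) + 0.5(4.57) = 8.96
3) 0.9(3.43) - 1.6(1.15) = 3.09 - 1.84 = 1.25
4) 1.25(3.43) + 0.7(1.15) + 0.6(4.57) = 7.83
5) 1.4(3.43) + 1.6(4.57) + 0.7(2.68) = 4.80 + 7.31 + 1.88 = 13.99
6) 1.35(3.43) + 1.7(4.57) = 4.63 + 7.77 = 12.40
The controlling combination is 5, giving 13.99 kPa.

13.99 kPa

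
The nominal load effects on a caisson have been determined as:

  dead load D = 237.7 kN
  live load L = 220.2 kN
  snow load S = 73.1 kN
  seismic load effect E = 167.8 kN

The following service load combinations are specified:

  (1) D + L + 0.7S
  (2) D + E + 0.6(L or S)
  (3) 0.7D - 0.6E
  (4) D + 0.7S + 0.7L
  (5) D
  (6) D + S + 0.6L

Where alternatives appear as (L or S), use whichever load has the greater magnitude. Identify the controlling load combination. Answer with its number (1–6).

Combination 2

(L or S) → L = 220.2 kN.
(1) 1.0(237.7) + 1.0(220.2) + 0.7(73.1) = 237.70 + 220.20 + 51.17 = 509.07
(2) 1.0(237.7) + 1.0(167.8) + 0.6(220.2) = 237.70 + 167.80 + 132.12 = 537.62
(3) 0.7(237.7) - 0.6(167.8) = 166.39 - 100.68 = 65.71
(4) 1.0(237.7) + 0.7(73.1) + 0.7(220.2) = 237.70 + 51.17 + 154.14 = 443.01
(5) 1.0(237.7) = 237.70
(6) 1.0(237.7) + 1.0(73.1) + 0.6(220.2) = 237.70 + 73.10 + 132.12 = 442.92
The largest value is 537.62 kN from combination 2.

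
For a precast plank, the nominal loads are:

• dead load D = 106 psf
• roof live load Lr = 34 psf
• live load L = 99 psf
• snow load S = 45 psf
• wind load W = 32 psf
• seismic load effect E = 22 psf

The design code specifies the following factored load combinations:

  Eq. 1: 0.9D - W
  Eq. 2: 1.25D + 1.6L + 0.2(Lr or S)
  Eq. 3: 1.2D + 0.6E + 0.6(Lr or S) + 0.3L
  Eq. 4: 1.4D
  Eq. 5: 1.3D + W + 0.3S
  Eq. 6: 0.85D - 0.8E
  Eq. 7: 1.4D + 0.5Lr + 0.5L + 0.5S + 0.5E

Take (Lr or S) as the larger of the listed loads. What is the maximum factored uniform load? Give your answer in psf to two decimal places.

(Lr or S) → S = 45 psf.
Eq. 1: 0.9(106) - 1.0(32) = 95.40 - 32.00 = 63.40
Eq. 2: 1.25(106) + 1.6(99) + 0.2(45) = 132.50 + 158.40 + 9.00 = 299.90
Eq. 3: 1.2(106) + 0.6(22) + 0.6(45) + 0.3(99) = 127.20 + 13.20 + 27.00 + 29.70 = 197.10
Eq. 4: 1.4(106) = 148.40
Eq. 5: 1.3(106) + 1.0(32) + 0.3(45) = 137.80 + 32.00 + 13.50 = 183.30
Eq. 6: 0.85(106) - 0.8(22) = 90.10 - 17.60 = 72.50
Eq. 7: 1.4(106) + 0.5(34) + 0.5(99) + 0.5(45) + 0.5(22) = 148.40 + 17.00 + 49.50 + 22.50 + 11.00 = 248.40
Combination 2 governs: q_u = 299.90 psf.

299.90 psf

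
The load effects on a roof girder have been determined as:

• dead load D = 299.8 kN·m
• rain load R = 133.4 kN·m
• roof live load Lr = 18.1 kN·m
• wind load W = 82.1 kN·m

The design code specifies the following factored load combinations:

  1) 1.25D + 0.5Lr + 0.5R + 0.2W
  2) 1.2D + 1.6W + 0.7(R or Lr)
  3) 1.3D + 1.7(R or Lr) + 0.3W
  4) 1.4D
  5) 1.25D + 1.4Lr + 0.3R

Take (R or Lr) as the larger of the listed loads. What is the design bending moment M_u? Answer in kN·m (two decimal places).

(R or Lr) → R = 133.4 kN·m.
1) 1.25(299.8) + 0.5(18.1) + 0.5(133.4) + 0.2(82.1) = 374.75 + 9.05 + 66.70 + 16.42 = 466.92
2) 1.2(299.8) + 1.6(82.1) + 0.7(133.4) = 359.76 + 131.36 + 93.38 = 584.50
3) 1.3(299.8) + 1.7(133.4) + 0.3(82.1) = 389.74 + 226.78 + 24.63 = 641.15
4) 1.4(299.8) = 419.72
5) 1.25(299.8) + 1.4(18.1) + 0.3(133.4) = 374.75 + 25.34 + 40.02 = 440.11
Maximum is from combination 3.

641.15 kN·m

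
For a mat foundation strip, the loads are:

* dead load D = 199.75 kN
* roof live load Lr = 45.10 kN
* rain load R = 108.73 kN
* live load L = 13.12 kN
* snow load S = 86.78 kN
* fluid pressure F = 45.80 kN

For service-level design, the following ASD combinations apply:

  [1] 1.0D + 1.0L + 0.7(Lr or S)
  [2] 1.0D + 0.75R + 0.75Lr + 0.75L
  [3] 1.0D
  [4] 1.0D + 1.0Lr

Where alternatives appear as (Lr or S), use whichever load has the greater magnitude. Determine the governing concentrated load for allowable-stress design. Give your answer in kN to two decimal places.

(Lr or S) → S = 86.78 kN.
[1] 1.0(199.75) + 1.0(13.12) + 0.7(86.78) = 199.75 + 13.12 + 60.75 = 273.62
[2] 1.0(199.75) + 0.75(108.73) + 0.75(45.10) + 0.75(13.12) = 324.96
[3] 1.0(199.75) = 199.75
[4] 1.0(199.75) + 1.0(45.10) = 199.75 + 45.10 = 244.85
Maximum is from combination 2.

324.96 kN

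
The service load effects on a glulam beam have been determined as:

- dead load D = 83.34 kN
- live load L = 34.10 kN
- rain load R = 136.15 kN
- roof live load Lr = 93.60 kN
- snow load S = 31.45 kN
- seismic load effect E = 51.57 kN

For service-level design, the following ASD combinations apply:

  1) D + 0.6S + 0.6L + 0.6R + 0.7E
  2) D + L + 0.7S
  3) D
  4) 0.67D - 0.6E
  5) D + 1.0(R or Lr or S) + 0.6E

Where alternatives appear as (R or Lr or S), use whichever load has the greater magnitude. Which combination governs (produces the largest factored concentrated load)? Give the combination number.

Combination 5

(R or Lr or S) → R = 136.15 kN.
1) 1.0(83.34) + 0.6(31.45) + 0.6(34.10) + 0.6(136.15) + 0.7(51.57) = 240.46
2) 1.0(83.34) + 1.0(34.10) + 0.7(31.45) = 139.46
3) 1.0(83.34) = 83.34
4) 0.67(83.34) - 0.6(51.57) = 24.90
5) 1.0(83.34) + 1.0(136.15) + 0.6(51.57) = 250.43
The largest value is 250.43 kN from combination 5.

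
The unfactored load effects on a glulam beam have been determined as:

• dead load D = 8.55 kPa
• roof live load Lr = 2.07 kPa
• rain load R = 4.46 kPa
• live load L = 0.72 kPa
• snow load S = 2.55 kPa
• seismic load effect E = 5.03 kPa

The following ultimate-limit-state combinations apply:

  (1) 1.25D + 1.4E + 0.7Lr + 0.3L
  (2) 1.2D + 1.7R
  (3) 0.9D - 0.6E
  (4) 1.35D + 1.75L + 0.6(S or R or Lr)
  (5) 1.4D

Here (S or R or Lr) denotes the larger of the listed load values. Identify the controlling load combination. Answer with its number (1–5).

(S or R or Lr) → R = 4.46 kPa.
(1) 1.25(8.55) + 1.4(5.03) + 0.7(2.07) + 0.3(0.72) = 19.39
(2) 1.2(8.55) + 1.7(4.46) = 10.26 + 7.58 = 17.84
(3) 0.9(8.55) - 0.6(5.03) = 7.70 - 3.02 = 4.68
(4) 1.35(8.55) + 1.75(0.72) + 0.6(4.46) = 11.54 + 1.26 + 2.68 = 15.48
(5) 1.4(8.55) = 11.97
The largest value is 19.39 kPa from combination 1.

Combination 1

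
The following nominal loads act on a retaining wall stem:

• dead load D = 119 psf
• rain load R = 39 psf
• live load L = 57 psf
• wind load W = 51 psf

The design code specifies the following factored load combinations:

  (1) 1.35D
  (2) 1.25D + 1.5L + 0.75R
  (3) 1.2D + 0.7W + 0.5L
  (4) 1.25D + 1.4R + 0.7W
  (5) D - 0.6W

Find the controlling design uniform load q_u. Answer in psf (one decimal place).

263.5 psf

(1) 1.35(119) = 160.7
(2) 1.25(119) + 1.5(57) + 0.75(39) = 263.5
(3) 1.2(119) + 0.7(51) + 0.5(57) = 142.8 + 35.7 + 28.5 = 207.0
(4) 1.25(119) + 1.4(39) + 0.7(51) = 148.8 + 54.6 + 35.7 = 239.1
(5) 1.0(119) - 0.6(51) = 119.0 - 30.6 = 88.4
Combination 2 governs: q_u = 263.5 psf.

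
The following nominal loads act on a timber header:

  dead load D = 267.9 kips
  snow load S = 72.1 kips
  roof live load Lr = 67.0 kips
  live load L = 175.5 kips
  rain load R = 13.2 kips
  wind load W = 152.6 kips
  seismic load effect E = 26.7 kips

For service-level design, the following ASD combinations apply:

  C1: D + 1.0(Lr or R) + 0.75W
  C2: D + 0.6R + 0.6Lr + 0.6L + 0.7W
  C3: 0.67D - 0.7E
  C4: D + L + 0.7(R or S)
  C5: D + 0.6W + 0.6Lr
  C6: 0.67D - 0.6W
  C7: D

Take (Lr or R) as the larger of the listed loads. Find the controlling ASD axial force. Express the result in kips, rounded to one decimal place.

528.1 kips

(Lr or R) → Lr = 67.0 kips; (R or S) → S = 72.1 kips.
C1: 1.0(267.9) + 1.0(67.0) + 0.75(152.6) = 267.9 + 67.0 + 114.5 = 449.4
C2: 1.0(267.9) + 0.6(13.2) + 0.6(67.0) + 0.6(175.5) + 0.7(152.6) = 267.9 + 7.9 + 40.2 + 105.3 + 106.8 = 528.1
C3: 0.67(267.9) - 0.7(26.7) = 179.5 - 18.7 = 160.8
C4: 1.0(267.9) + 1.0(175.5) + 0.7(72.1) = 267.9 + 175.5 + 50.5 = 493.9
C5: 1.0(267.9) + 0.6(152.6) + 0.6(67.0) = 267.9 + 91.6 + 40.2 = 399.7
C6: 0.67(267.9) - 0.6(152.6) = 179.5 - 91.6 = 87.9
C7: 1.0(267.9) = 267.9
The controlling combination is 2, giving 528.1 kips.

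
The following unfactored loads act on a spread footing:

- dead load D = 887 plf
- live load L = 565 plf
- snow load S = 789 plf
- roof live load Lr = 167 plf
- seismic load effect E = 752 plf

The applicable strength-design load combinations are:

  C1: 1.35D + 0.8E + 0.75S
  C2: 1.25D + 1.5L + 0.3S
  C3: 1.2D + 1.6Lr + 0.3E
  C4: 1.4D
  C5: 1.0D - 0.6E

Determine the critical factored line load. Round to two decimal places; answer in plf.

2390.80 plf

C1: 1.35(887) + 0.8(752) + 0.75(789) = 1197.45 + 601.60 + 591.75 = 2390.80
C2: 1.25(887) + 1.5(565) + 0.3(789) = 1108.75 + 847.50 + 236.70 = 2192.95
C3: 1.2(887) + 1.6(167) + 0.3(752) = 1064.40 + 267.20 + 225.60 = 1557.20
C4: 1.4(887) = 1241.80
C5: 1.0(887) - 0.6(752) = 887.00 - 451.20 = 435.80
Maximum is from combination 1.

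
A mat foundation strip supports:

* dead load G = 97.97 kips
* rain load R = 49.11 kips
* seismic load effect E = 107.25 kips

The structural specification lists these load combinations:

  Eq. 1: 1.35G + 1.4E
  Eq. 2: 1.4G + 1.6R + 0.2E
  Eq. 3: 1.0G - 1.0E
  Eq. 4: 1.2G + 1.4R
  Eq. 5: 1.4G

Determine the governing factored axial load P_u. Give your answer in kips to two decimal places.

Eq. 1: 1.35(97.97) + 1.4(107.25) = 282.41
Eq. 2: 1.4(97.97) + 1.6(49.11) + 0.2(107.25) = 237.18
Eq. 3: 1.0(97.97) - 1.0(107.25) = -9.28
Eq. 4: 1.2(97.97) + 1.4(49.11) = 186.32
Eq. 5: 1.4(97.97) = 137.16
Maximum is from combination 1.

282.41 kips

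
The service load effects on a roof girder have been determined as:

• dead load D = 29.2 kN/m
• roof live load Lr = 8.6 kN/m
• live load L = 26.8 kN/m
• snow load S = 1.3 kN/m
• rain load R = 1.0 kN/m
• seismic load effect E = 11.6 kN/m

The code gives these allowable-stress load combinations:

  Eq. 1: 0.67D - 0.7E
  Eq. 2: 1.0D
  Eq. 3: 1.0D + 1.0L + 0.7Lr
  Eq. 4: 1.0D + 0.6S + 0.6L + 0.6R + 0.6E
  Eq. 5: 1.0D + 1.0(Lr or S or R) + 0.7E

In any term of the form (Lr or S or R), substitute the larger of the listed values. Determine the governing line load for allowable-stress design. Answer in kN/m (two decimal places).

62.02 kN/m

(Lr or S or R) → Lr = 8.6 kN/m.
Eq. 1: 0.67(29.2) - 0.7(11.6) = 19.56 - 8.12 = 11.44
Eq. 2: 1.0(29.2) = 29.20
Eq. 3: 1.0(29.2) + 1.0(26.8) + 0.7(8.6) = 29.20 + 26.80 + 6.02 = 62.02
Eq. 4: 1.0(29.2) + 0.6(1.3) + 0.6(26.8) + 0.6(1.0) + 0.6(11.6) = 29.20 + 0.78 + 16.08 + 0.60 + 6.96 = 53.62
Eq. 5: 1.0(29.2) + 1.0(8.6) + 0.7(11.6) = 29.20 + 8.60 + 8.12 = 45.92
The controlling combination is 3, giving 62.02 kN/m.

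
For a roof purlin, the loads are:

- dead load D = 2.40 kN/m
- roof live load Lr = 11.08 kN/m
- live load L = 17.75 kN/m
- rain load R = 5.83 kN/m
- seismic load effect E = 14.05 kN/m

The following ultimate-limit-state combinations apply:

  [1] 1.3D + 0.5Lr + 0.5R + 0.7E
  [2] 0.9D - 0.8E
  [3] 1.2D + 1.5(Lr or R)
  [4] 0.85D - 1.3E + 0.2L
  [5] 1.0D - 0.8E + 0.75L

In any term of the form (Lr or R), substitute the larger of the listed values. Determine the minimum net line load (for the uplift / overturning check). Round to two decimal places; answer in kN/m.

(Lr or R) → Lr = 11.08 kN/m.
[1] 1.3(2.40) + 0.5(11.08) + 0.5(5.83) + 0.7(14.05) = 21.41
[2] 0.9(2.40) - 0.8(14.05) = 2.16 - 11.24 = -9.08
[3] 1.2(2.40) + 1.5(11.08) = 2.88 + 16.62 = 19.50
[4] 0.85(2.40) - 1.3(14.05) + 0.2(17.75) = 2.04 - 18.27 + 3.55 = -12.68
[5] 1.0(2.40) - 0.8(14.05) + 0.75(17.75) = 2.40 - 11.24 + 13.31 = 4.47
Combination 4 gives the minimum: -12.68 kN/m.

-12.68 kN/m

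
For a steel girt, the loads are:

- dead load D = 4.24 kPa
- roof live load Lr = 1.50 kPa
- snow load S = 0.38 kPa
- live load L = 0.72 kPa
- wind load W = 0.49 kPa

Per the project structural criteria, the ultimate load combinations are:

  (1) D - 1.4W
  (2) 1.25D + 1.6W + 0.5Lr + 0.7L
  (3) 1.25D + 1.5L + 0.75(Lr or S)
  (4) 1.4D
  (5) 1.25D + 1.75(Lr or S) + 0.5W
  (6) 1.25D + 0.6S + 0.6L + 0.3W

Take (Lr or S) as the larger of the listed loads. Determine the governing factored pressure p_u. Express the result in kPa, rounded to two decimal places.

(Lr or S) → Lr = 1.50 kPa.
(1) 1.0(4.24) - 1.4(0.49) = 3.55
(2) 1.25(4.24) + 1.6(0.49) + 0.5(1.50) + 0.7(0.72) = 7.34
(3) 1.25(4.24) + 1.5(0.72) + 0.75(1.50) = 7.51
(4) 1.4(4.24) = 5.94
(5) 1.25(4.24) + 1.75(1.50) + 0.5(0.49) = 8.17
(6) 1.25(4.24) + 0.6(0.38) + 0.6(0.72) + 0.3(0.49) = 6.11
The controlling combination is 5, giving 8.17 kPa.

8.17 kPa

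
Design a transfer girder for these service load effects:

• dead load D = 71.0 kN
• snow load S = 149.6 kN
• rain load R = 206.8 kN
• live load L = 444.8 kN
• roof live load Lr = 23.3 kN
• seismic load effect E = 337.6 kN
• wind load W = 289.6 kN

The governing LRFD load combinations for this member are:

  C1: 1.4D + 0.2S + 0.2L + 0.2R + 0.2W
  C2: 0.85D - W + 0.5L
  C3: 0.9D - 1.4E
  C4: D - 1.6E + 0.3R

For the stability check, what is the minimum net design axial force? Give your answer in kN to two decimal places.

C1: 1.4(71.0) + 0.2(149.6) + 0.2(444.8) + 0.2(206.8) + 0.2(289.6) = 99.40 + 29.92 + 88.96 + 41.36 + 57.92 = 317.56
C2: 0.85(71.0) - 1.0(289.6) + 0.5(444.8) = 60.35 - 289.60 + 222.40 = -6.85
C3: 0.9(71.0) - 1.4(337.6) = 63.90 - 472.64 = -408.74
C4: 1.0(71.0) - 1.6(337.6) + 0.3(206.8) = 71.00 - 540.16 + 62.04 = -407.12
Combination 3 gives the minimum: -408.74 kN.

-408.74 kN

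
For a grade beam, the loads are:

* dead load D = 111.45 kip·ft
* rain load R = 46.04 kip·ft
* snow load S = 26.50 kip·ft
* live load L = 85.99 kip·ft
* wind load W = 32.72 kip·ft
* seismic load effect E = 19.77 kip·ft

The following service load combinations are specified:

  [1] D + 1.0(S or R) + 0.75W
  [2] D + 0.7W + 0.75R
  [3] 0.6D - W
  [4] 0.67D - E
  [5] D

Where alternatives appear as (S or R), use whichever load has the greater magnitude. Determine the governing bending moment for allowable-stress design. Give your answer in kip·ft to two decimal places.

182.03 kip·ft

(S or R) → R = 46.04 kip·ft.
[1] 1.0(111.45) + 1.0(46.04) + 0.75(32.72) = 111.45 + 46.04 + 24.54 = 182.03
[2] 1.0(111.45) + 0.7(32.72) + 0.75(46.04) = 111.45 + 22.90 + 34.53 = 168.88
[3] 0.6(111.45) - 1.0(32.72) = 66.87 - 32.72 = 34.15
[4] 0.67(111.45) - 1.0(19.77) = 74.67 - 19.77 = 54.90
[5] 1.0(111.45) = 111.45
Combination 1 governs: M = 182.03 kip·ft.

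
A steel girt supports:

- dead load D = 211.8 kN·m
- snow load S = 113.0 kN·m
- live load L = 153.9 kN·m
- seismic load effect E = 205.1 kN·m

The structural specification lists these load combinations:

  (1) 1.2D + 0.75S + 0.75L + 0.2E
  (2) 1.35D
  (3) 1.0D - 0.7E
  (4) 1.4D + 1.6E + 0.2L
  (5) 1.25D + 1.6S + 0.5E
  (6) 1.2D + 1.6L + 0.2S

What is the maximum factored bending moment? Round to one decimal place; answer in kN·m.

(1) 1.2(211.8) + 0.75(113.0) + 0.75(153.9) + 0.2(205.1) = 495.4
(2) 1.35(211.8) = 285.9
(3) 1.0(211.8) - 0.7(205.1) = 68.2
(4) 1.4(211.8) + 1.6(205.1) + 0.2(153.9) = 655.5
(5) 1.25(211.8) + 1.6(113.0) + 0.5(205.1) = 548.1
(6) 1.2(211.8) + 1.6(153.9) + 0.2(113.0) = 523.0
The controlling combination is 4, giving 655.5 kN·m.

655.5 kN·m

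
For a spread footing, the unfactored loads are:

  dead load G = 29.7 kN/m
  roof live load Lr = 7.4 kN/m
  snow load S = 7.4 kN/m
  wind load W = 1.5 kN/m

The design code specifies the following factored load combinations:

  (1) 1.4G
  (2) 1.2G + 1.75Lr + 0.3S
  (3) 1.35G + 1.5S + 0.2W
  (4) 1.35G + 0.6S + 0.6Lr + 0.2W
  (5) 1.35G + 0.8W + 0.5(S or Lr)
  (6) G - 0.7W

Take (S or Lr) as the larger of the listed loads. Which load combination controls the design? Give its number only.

(S or Lr) → S = 7.4 kN/m.
(1) 1.4(29.7) = 41.6
(2) 1.2(29.7) + 1.75(7.4) + 0.3(7.4) = 35.6 + 13.0 + 2.2 = 50.8
(3) 1.35(29.7) + 1.5(7.4) + 0.2(1.5) = 40.1 + 11.1 + 0.3 = 51.5
(4) 1.35(29.7) + 0.6(7.4) + 0.6(7.4) + 0.2(1.5) = 49.3
(5) 1.35(29.7) + 0.8(1.5) + 0.5(7.4) = 40.1 + 1.2 + 3.7 = 45.0
(6) 1.0(29.7) - 0.7(1.5) = 28.7
The largest value is 51.5 kN/m from combination 3.

Combination 3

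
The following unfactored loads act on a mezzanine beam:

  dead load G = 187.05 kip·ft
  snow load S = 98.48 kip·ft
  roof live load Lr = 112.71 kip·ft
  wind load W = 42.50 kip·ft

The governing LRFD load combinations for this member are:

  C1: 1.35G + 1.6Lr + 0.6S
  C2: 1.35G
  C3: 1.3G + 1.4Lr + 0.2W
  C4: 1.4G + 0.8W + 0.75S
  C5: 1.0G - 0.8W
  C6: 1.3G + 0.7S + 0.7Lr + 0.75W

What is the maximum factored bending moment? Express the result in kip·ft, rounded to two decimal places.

491.94 kip·ft

C1: 1.35(187.05) + 1.6(112.71) + 0.6(98.48) = 491.94
C2: 1.35(187.05) = 252.52
C3: 1.3(187.05) + 1.4(112.71) + 0.2(42.50) = 243.17 + 157.79 + 8.50 = 409.46
C4: 1.4(187.05) + 0.8(42.50) + 0.75(98.48) = 261.87 + 34.00 + 73.86 = 369.73
C5: 1.0(187.05) - 0.8(42.50) = 187.05 - 34.00 = 153.05
C6: 1.3(187.05) + 0.7(98.48) + 0.7(112.71) + 0.75(42.50) = 422.87
Combination 1 governs: M_u = 491.94 kip·ft.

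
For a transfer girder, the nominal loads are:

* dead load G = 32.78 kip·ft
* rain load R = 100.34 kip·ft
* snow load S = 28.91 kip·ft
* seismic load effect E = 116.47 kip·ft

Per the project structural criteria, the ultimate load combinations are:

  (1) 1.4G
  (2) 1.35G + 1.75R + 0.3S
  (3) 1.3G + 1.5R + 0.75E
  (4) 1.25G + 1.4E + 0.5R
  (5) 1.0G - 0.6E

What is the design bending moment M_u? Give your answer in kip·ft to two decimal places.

280.48 kip·ft

(1) 1.4(32.78) = 45.89
(2) 1.35(32.78) + 1.75(100.34) + 0.3(28.91) = 44.25 + 175.60 + 8.67 = 228.52
(3) 1.3(32.78) + 1.5(100.34) + 0.75(116.47) = 280.48
(4) 1.25(32.78) + 1.4(116.47) + 0.5(100.34) = 254.20
(5) 1.0(32.78) - 0.6(116.47) = 32.78 - 69.88 = -37.10
The controlling combination is 3, giving 280.48 kip·ft.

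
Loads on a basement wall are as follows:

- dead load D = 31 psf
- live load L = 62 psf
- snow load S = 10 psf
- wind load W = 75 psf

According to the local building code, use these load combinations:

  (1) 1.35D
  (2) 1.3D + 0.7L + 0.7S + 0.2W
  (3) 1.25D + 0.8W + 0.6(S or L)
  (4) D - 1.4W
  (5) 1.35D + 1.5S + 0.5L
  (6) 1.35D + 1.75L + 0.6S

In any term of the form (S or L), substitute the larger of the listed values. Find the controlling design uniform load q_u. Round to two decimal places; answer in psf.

156.35 psf

(S or L) → L = 62 psf.
(1) 1.35(31) = 41.85
(2) 1.3(31) + 0.7(62) + 0.7(10) + 0.2(75) = 40.30 + 43.40 + 7.00 + 15.00 = 105.70
(3) 1.25(31) + 0.8(75) + 0.6(62) = 38.75 + 60.00 + 37.20 = 135.95
(4) 1.0(31) - 1.4(75) = 31.00 - 105.00 = -74.00
(5) 1.35(31) + 1.5(10) + 0.5(62) = 41.85 + 15.00 + 31.00 = 87.85
(6) 1.35(31) + 1.75(62) + 0.6(10) = 41.85 + 108.50 + 6.00 = 156.35
Maximum is from combination 6.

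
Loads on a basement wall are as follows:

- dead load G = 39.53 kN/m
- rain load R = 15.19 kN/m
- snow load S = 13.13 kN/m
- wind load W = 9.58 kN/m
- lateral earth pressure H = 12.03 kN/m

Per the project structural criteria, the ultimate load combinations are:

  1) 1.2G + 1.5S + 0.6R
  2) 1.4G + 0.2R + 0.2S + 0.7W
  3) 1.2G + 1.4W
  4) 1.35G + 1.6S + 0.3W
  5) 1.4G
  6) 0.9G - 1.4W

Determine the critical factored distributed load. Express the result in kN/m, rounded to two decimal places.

1) 1.2(39.53) + 1.5(13.13) + 0.6(15.19) = 47.44 + 19.70 + 9.11 = 76.25
2) 1.4(39.53) + 0.2(15.19) + 0.2(13.13) + 0.7(9.58) = 67.71
3) 1.2(39.53) + 1.4(9.58) = 47.44 + 13.41 = 60.85
4) 1.35(39.53) + 1.6(13.13) + 0.3(9.58) = 53.37 + 21.01 + 2.87 = 77.25
5) 1.4(39.53) = 55.34
6) 0.9(39.53) - 1.4(9.58) = 35.58 - 13.41 = 22.17
Maximum is from combination 4.

77.25 kN/m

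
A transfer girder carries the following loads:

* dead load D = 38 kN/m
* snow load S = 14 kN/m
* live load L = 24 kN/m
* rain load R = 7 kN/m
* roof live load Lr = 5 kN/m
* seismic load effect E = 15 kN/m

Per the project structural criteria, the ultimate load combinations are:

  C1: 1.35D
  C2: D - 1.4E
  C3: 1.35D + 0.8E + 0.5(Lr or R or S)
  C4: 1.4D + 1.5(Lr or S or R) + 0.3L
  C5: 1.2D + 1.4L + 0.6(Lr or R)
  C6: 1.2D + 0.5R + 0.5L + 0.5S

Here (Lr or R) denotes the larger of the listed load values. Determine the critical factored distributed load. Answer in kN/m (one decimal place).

83.4 kN/m

(Lr or R or S) → S = 14 kN/m; (Lr or S or R) → S = 14 kN/m; (Lr or R) → R = 7 kN/m.
C1: 1.35(38) = 51.3
C2: 1.0(38) - 1.4(15) = 17.0
C3: 1.35(38) + 0.8(15) + 0.5(14) = 70.3
C4: 1.4(38) + 1.5(14) + 0.3(24) = 81.4
C5: 1.2(38) + 1.4(24) + 0.6(7) = 83.4
C6: 1.2(38) + 0.5(7) + 0.5(24) + 0.5(14) = 68.1
Combination 5 governs: w_u = 83.4 kN/m.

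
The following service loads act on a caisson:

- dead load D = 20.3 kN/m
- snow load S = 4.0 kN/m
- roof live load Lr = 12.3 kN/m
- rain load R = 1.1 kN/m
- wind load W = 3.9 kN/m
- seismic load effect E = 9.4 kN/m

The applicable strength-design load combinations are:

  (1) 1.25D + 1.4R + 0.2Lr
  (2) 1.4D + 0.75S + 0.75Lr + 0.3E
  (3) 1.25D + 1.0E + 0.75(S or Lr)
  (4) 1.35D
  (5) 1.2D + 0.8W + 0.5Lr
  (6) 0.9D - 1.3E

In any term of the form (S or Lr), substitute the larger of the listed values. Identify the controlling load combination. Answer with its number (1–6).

Combination 3

(S or Lr) → Lr = 12.3 kN/m.
(1) 1.25(20.3) + 1.4(1.1) + 0.2(12.3) = 25.4 + 1.5 + 2.5 = 29.4
(2) 1.4(20.3) + 0.75(4.0) + 0.75(12.3) + 0.3(9.4) = 43.5
(3) 1.25(20.3) + 1.0(9.4) + 0.75(12.3) = 25.4 + 9.4 + 9.2 = 44.0
(4) 1.35(20.3) = 27.4
(5) 1.2(20.3) + 0.8(3.9) + 0.5(12.3) = 33.6
(6) 0.9(20.3) - 1.3(9.4) = 18.3 - 12.2 = 6.1
The largest value is 44.0 kN/m from combination 3.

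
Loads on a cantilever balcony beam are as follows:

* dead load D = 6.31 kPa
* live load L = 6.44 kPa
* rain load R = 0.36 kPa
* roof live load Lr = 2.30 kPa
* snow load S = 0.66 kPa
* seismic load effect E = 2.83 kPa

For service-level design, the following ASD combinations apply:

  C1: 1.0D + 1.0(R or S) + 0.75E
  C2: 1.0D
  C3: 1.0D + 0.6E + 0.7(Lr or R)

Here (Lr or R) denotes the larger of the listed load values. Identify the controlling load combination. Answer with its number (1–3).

(R or S) → S = 0.66 kPa; (Lr or R) → Lr = 2.30 kPa.
C1: 1.0(6.31) + 1.0(0.66) + 0.75(2.83) = 9.09
C2: 1.0(6.31) = 6.31
C3: 1.0(6.31) + 0.6(2.83) + 0.7(2.30) = 9.62
The largest value is 9.62 kPa from combination 3.

Combination 3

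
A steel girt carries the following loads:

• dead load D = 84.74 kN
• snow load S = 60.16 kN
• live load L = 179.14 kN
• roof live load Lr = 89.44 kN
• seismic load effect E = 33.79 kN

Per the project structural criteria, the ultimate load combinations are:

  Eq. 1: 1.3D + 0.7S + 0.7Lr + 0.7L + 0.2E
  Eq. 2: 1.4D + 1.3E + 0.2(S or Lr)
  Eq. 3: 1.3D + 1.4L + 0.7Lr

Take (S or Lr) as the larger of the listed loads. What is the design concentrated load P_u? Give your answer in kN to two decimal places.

(S or Lr) → Lr = 89.44 kN.
Eq. 1: 1.3(84.74) + 0.7(60.16) + 0.7(89.44) + 0.7(179.14) + 0.2(33.79) = 110.16 + 42.11 + 62.61 + 125.40 + 6.76 = 347.04
Eq. 2: 1.4(84.74) + 1.3(33.79) + 0.2(89.44) = 180.45
Eq. 3: 1.3(84.74) + 1.4(179.14) + 0.7(89.44) = 110.16 + 250.80 + 62.61 = 423.57
Maximum is from combination 3.

423.57 kN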